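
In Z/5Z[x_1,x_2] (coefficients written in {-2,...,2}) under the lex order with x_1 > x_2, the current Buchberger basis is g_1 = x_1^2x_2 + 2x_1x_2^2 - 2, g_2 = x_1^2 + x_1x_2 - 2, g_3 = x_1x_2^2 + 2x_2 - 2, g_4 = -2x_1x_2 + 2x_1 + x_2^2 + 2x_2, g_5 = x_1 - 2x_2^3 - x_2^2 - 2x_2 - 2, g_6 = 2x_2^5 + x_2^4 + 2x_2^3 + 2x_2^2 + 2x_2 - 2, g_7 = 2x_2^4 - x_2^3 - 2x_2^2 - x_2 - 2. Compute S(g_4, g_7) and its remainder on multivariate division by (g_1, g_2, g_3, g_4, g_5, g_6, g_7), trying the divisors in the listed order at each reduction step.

S(g_4, g_7) = 2x_1x_2^3 + x_1x_2^2 - 2x_1x_2 + x_1 + 2x_2^5 - x_2^4; remainder on division = 0.

lcm(LM(g_4), LM(g_7)) = x_1x_2^4.
S = (lcm/LT(g_4))·g_4 − (lcm/LT(g_7))·g_7 = 2x_1x_2^3 + x_1x_2^2 - 2x_1x_2 + x_1 + 2x_2^5 - x_2^4.
Reduce S modulo (g_1, g_2, g_3, g_4, g_5, g_6, g_7) in that order:
  leading term x_1x_2^3: subtract (2x_2)·g_3 from 2x_1x_2^3 + x_1x_2^2 - 2x_1x_2 + x_1 + 2x_2^5 - x_2^4 → x_1x_2^2 - 2x_1x_2 + x_1 + 2x_2^5 - x_2^4 + x_2^2 - x_2
  leading term x_1x_2^2: subtract (1)·g_3 from x_1x_2^2 - 2x_1x_2 + x_1 + 2x_2^5 - x_2^4 + x_2^2 - x_2 → -2x_1x_2 + x_1 + 2x_2^5 - x_2^4 + x_2^2 + 2x_2 + 2
  leading term x_1x_2: subtract (1)·g_4 from -2x_1x_2 + x_1 + 2x_2^5 - x_2^4 + x_2^2 + 2x_2 + 2 → -x_1 + 2x_2^5 - x_2^4 + 2
  leading term x_1: subtract (-1)·g_5 from -x_1 + 2x_2^5 - x_2^4 + 2 → 2x_2^5 - x_2^4 - 2x_2^3 - x_2^2 - 2x_2
  leading term x_2^5: subtract (1)·g_6 from 2x_2^5 - x_2^4 - 2x_2^3 - x_2^2 - 2x_2 → -2x_2^4 + x_2^3 + 2x_2^2 + x_2 + 2
  leading term x_2^4: subtract (-1)·g_7 from -2x_2^4 + x_2^3 + 2x_2^2 + x_2 + 2 → 0
The remainder is 0, so this S-polynomial contributes no new basis element.
An S-polynomial is built so that the two leading terms cancel; whether anything survives reduction is exactly the Gröbner-basis criterion.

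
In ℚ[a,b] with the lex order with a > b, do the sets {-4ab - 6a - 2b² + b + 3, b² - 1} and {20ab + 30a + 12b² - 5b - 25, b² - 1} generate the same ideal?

Equality of ideals is decidable: compute both reduced Gröbner bases (unique for the ordering) and check whether they agree.
Buchberger on the first generating set:
f_1 = -4ab - 6a - 2b² + b + 3, LT = ab.
f_2 = b² - 1, LT = b².

S(f_1,f_2): lcm = ab². S = 3/2ab + a + ½b³ - ¼b² - ¾b.
  leading term ab: subtract (-⅜)·f_1 from 3/2ab + a + ½b³ - ¼b² - ¾b → -5/4a + ½b³ - b² - ⅜b + 9/8
  leading term a: no divisor's leading term divides it; move -5/4a to the remainder.
  leading term b³: subtract (½b)·f_2 from ½b³ - b² - ⅜b + 9/8 → -b² + ⅛b + 9/8
  leading term b²: subtract (-1)·f_2 from -b² + ⅛b + 9/8 → ⅛b + ⅛
  leading term b: no divisor's leading term divides it; move ⅛b to the remainder.
  leading term 1: no divisor's leading term divides it; move ⅛ to the remainder.
  remainder -5/4a + ⅛b + ⅛ ≠ 0; add g_3 = -5/4a + ⅛b + ⅛ to the basis.

The other S-polynomials (S(f_1,g_3), S(f_2,g_3)) all reduce to 0 modulo the current basis, so we have a Gröbner basis.
Inter-reduce: drop elements whose leading term is divisible by another's, tail-reduce, and make monic.
Reduced Gröbner basis: {a - 1/10b - 1/10, b² - 1}.

Buchberger on the second generating set:
h_1 = 20ab + 30a + 12b² - 5b - 25, LT = ab.
h_2 = b² - 1, LT = b².

S(h_1,h_2): lcm = ab². S = 3/2ab + a + ⅗b³ - ¼b² - 5/4b.
  leading term ab: subtract (3/40)·h_1 from 3/2ab + a + ⅗b³ - ¼b² - 5/4b → -5/4a + ⅗b³ - 23/20b² - ⅞b + 15/8
  leading term a: no divisor's leading term divides it; move -5/4a to the remainder.
  leading term b³: subtract (⅗b)·h_2 from ⅗b³ - 23/20b² - ⅞b + 15/8 → -23/20b² - 11/40b + 15/8
  leading term b²: subtract (-23/20)·h_2 from -23/20b² - 11/40b + 15/8 → -11/40b + 29/40
  leading term b: no divisor's leading term divides it; move -11/40b to the remainder.
  leading term 1: no divisor's leading term divides it; move 29/40 to the remainder.
  remainder -5/4a - 11/40b + 29/40 ≠ 0; add k_3 = -5/4a - 11/40b + 29/40 to the basis.

The other S-polynomials (S(h_1,k_3), S(h_2,k_3)) all reduce to 0 modulo the current basis, so we have a Gröbner basis.
Inter-reduce: drop elements whose leading term is divisible by another's, tail-reduce, and make monic.
Reduced Gröbner basis: {a + 11/50b - 29/50, b² - 1}.

The bases are distinct; the ideals are different.

No, the ideals differ.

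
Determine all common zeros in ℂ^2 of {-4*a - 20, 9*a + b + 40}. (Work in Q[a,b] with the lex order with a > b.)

{(-5, 5)}

Compute a lex Gröbner basis by Buchberger's algorithm.
f_1 = -4*a - 20, LT = a.
f_2 = 9*a + b + 40, LT = a.

S(f_1,f_2): lcm = a. S = -1/9*b + 5/9.
  leading term b: no divisor's leading term divides it; move -1/9*b to the remainder.
  leading term 1: no divisor's leading term divides it; move 5/9 to the remainder.
  remainder -1/9*b + 5/9 ≠ 0; add h_3 = -1/9*b + 5/9 to the basis.

The other S-polynomials (S(f_1,h_3), S(f_2,h_3)) all reduce to 0 modulo the current basis, so we have a Gröbner basis.
Inter-reduce: drop elements whose leading term is divisible by another's, tail-reduce, and make monic.
Reduced Gröbner basis: {a + 5, b - 5}.

From the last basis element, b - 5 = 0, so b takes values in {5}. Each choice, substituted upward through the basis, yields the corresponding point(s) of the solution set.
  b = 5: the earlier basis element becomes a + 5 = 0, giving a = -5 — point (-5, 5).
Check: every point annihilates each of the original generators.
Zero-dimensionality of the ideal guarantees finitely many solutions over ℂ.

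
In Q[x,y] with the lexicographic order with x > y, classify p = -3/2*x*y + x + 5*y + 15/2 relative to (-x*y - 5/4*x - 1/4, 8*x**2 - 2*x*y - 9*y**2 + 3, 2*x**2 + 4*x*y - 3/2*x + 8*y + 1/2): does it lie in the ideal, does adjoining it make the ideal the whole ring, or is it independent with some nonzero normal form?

-3/2*x*y + x + 5*y + 15/2 lies in I (it reduces to 0).

First compute the reduced Gröbner basis of I by Buchberger's algorithm.
f_1 = -x*y - 5/4*x - 1/4, LT = x*y.
f_2 = 8*x**2 - 2*x*y - 9*y**2 + 3, LT = x**2.
f_3 = 2*x**2 + 4*x*y - 3/2*x + 8*y + 1/2, LT = x**2.

S(f_1,f_2): lcm = x**2*y. S = 5/4*x**2 + 1/4*x*y**2 + 1/4*x + 9/8*y**3 - 3/8*y.
  reduce S modulo (f_1, f_2, f_3):
  remainder 1/4*x + 9/8*y**3 + 45/32*y**2 - 7/16*y - 15/32 ≠ 0; add h_4 = 1/4*x + 9/8*y**3 + 45/32*y**2 - 7/16*y - 15/32 to the basis.

S(f_1,f_3): lcm = x**2*y. S = 5/4*x**2 - 2*x*y**2 + 3/4*x*y + 1/4*x - 4*y**2 - 1/4*y.
  reduce S modulo (f_1, f_2, f_3, h_4):
  remainder 2421/128*y**3 + 10777/512*y**2 - 1819/256*y - 4731/512 ≠ 0; add h_5 = 2421/128*y**3 + 10777/512*y**2 - 1819/256*y - 4731/512 to the basis.

S(f_2,f_3): lcm = x**2. S = -9/4*x*y + 3/4*x - 9/8*y**2 - 4*y + 1/8.
  reduce S modulo (f_1, f_2, f_3, h_4, h_5):
  remainder -894/269*y**2 - 1019/269*y - 125/269 ≠ 0; add h_6 = -894/269*y**2 - 1019/269*y - 125/269 to the basis.

S(f_1,h_4): lcm = x*y. S = 5/4*x - 9/2*y**4 - 45/8*y**3 + 7/4*y**2 + 15/8*y + 1/4.
  reduce S modulo (f_1, f_2, f_3, h_4, h_5, h_6):
  remainder -489404/1082187*y - 489404/1082187 ≠ 0; add h_7 = -489404/1082187*y - 489404/1082187 to the basis.

The other S-polynomials (S(f_2,h_4), S(f_3,h_4), S(f_1,h_5), S(f_2,h_5), S(f_3,h_5), S(h_4,h_5), S(f_1,h_6), S(f_2,h_6), S(f_3,h_6), S(h_4,h_6), S(h_5,h_6), S(f_1,h_7), S(f_2,h_7), S(f_3,h_7), S(h_4,h_7), S(h_5,h_7), S(h_6,h_7)) all reduce to 0 modulo the current basis, so we have a Gröbner basis.
Inter-reduce: drop elements whose leading term is divisible by another's, tail-reduce, and make monic.
Reduced Gröbner basis: {x + 1, y + 1}.
Label its elements g_1 = x + 1, g_2 = y + 1.

Reduce p = -3/2*x*y + x + 5*y + 15/2 modulo G:
  leading term x*y: subtract (-3/2*y)·g_1 from -3/2*x*y + x + 5*y + 15/2 → x + 13/2*y + 15/2
  leading term x: subtract (1)·g_1 from x + 13/2*y + 15/2 → 13/2*y + 13/2
  leading term y: subtract (13/2)·g_2 from 13/2*y + 13/2 → 0
  normal form = 0.
Since the normal form is 0, p ∈ I.

The remainder on division by a Gröbner basis is unique — it is the normal form.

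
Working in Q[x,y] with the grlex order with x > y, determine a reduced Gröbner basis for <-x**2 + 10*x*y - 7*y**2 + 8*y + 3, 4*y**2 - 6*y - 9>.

G = {x**2 - 10*x*y + 5/2*y + 51/4, y**2 - 3/2*y - 9/4}

f_1 = -x**2 + 10*x*y - 7*y**2 + 8*y + 3, LT = x**2.
f_2 = 4*y**2 - 6*y - 9, LT = y**2.

The S-polynomials (S(f_1,f_2)) all reduce to 0 modulo the current basis, so we have a Gröbner basis.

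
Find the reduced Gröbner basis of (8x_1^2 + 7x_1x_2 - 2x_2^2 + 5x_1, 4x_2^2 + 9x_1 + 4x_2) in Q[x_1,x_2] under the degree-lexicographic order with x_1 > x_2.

f_1 = 8x_1^2 + 7x_1x_2 - 2x_2^2 + 5x_1, LT = x_1^2.
f_2 = 4x_2^2 + 9x_1 + 4x_2, LT = x_2^2.

The S-polynomials (S(f_1,f_2)) all reduce to 0 modulo the current basis, so we have a Gröbner basis.

G = {x_1^2 + 7/8x_1x_2 + 19/16x_1 + 1/4x_2, x_2^2 + 9/4x_1 + x_2}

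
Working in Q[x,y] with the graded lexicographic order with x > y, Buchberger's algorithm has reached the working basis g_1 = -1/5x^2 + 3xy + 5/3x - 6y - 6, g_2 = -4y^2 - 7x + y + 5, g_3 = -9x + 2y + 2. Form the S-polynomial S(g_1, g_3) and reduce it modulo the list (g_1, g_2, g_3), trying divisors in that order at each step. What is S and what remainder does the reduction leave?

S(g_1, g_3) = -133/9xy - 73/9x + 30y + 30; remainder on division = 36989/1458y + 36989/1458.

lcm(LM(g_1), LM(g_3)) = x^2.
S = (lcm/LT(g_1))·g_1 − (lcm/LT(g_3))·g_3 = -133/9xy - 73/9x + 30y + 30.
Reduce S modulo (g_1, g_2, g_3) in that order:
  leading term xy: subtract (133/81y)·g_3 from -133/9xy - 73/9x + 30y + 30 → -266/81y^2 - 73/9x + 2164/81y + 30
  leading term y^2: subtract (133/162)·g_2 from -266/81y^2 - 73/9x + 2164/81y + 30 → -383/162x + 4195/162y + 4195/162
  leading term x: subtract (383/1458)·g_3 from -383/162x + 4195/162y + 4195/162 → 36989/1458y + 36989/1458
  leading term y: no divisor's leading term divides it; move 36989/1458y to the remainder.
  leading term 1: no divisor's leading term divides it; move 36989/1458 to the remainder.
The remainder 36989/1458y + 36989/1458 is nonzero, so it would be added as the next basis element.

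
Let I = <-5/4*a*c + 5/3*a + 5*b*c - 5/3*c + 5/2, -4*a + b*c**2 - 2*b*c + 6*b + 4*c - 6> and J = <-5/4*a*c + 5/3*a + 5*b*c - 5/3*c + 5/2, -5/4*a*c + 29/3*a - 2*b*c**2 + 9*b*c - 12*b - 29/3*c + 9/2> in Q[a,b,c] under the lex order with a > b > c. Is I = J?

No, the ideals differ.

Two ideals are equal iff their reduced Gröbner bases coincide (the reduced basis is unique for a fixed ordering).
Buchberger on the first generating set:
f_1 = -5/4*a*c + 5/3*a + 5*b*c - 5/3*c + 5/2, LT = a*c.
f_2 = -4*a + b*c**2 - 2*b*c + 6*b + 4*c - 6, LT = a.

S(f_1,f_2): lcm = a*c. S = -4/3*a + 1/4*b*c**3 - 1/2*b*c**2 - 5/2*b*c + c**2 - 1/6*c - 2.
  leading term a: subtract (1/3)·f_2 from -4/3*a + 1/4*b*c**3 - 1/2*b*c**2 - 5/2*b*c + c**2 - 1/6*c - 2 → 1/4*b*c**3 - 5/6*b*c**2 - 11/6*b*c - 2*b + c**2 - 3/2*c
  leading term b*c**3: no divisor's leading term divides it; move 1/4*b*c**3 to the remainder.
  leading term b*c**2: no divisor's leading term divides it; move -5/6*b*c**2 to the remainder.
  leading term b*c: no divisor's leading term divides it; move -11/6*b*c to the remainder.
  leading term b: no divisor's leading term divides it; move -2*b to the remainder.
  leading term c**2: no divisor's leading term divides it; move c**2 to the remainder.
  leading term c: no divisor's leading term divides it; move -3/2*c to the remainder.
  remainder 1/4*b*c**3 - 5/6*b*c**2 - 11/6*b*c - 2*b + c**2 - 3/2*c ≠ 0; add g_3 = 1/4*b*c**3 - 5/6*b*c**2 - 11/6*b*c - 2*b + c**2 - 3/2*c to the basis.

The other S-polynomials (S(f_1,g_3), S(f_2,g_3)) all reduce to 0 modulo the current basis, so we have a Gröbner basis.
Inter-reduce: drop elements whose leading term is divisible by another's, tail-reduce, and make monic.
Reduced Gröbner basis: {a - 1/4*b*c**2 + 1/2*b*c - 3/2*b - c + 3/2, b*c**3 - 10/3*b*c**2 - 22/3*b*c - 8*b + 4*c**2 - 6*c}.

Buchberger on the second generating set:
h_1 = -5/4*a*c + 5/3*a + 5*b*c - 5/3*c + 5/2, LT = a*c.
h_2 = -5/4*a*c + 29/3*a - 2*b*c**2 + 9*b*c - 12*b - 29/3*c + 9/2, LT = a*c.

S(h_1,h_2): lcm = a*c. S = 32/5*a - 8/5*b*c**2 + 16/5*b*c - 48/5*b - 32/5*c + 8/5.
  leading term a: no divisor's leading term divides it; move 32/5*a to the remainder.
  leading term b*c**2: no divisor's leading term divides it; move -8/5*b*c**2 to the remainder.
  leading term b*c: no divisor's leading term divides it; move 16/5*b*c to the remainder.
  leading term b: no divisor's leading term divides it; move -48/5*b to the remainder.
  leading term c: no divisor's leading term divides it; move -32/5*c to the remainder.
  leading term 1: no divisor's leading term divides it; move 8/5 to the remainder.
  remainder 32/5*a - 8/5*b*c**2 + 16/5*b*c - 48/5*b - 32/5*c + 8/5 ≠ 0; add k_3 = 32/5*a - 8/5*b*c**2 + 16/5*b*c - 48/5*b - 32/5*c + 8/5 to the basis.

S(h_1,k_3): lcm = a*c. S = -4/3*a + 1/4*b*c**3 - 1/2*b*c**2 - 5/2*b*c + c**2 + 13/12*c - 2.
  leading term a: subtract (-5/24)·k_3 from -4/3*a + 1/4*b*c**3 - 1/2*b*c**2 - 5/2*b*c + c**2 + 13/12*c - 2 → 1/4*b*c**3 - 5/6*b*c**2 - 11/6*b*c - 2*b + c**2 - 1/4*c - 5/3
  leading term b*c**3: no divisor's leading term divides it; move 1/4*b*c**3 to the remainder.
  leading term b*c**2: no divisor's leading term divides it; move -5/6*b*c**2 to the remainder.
  leading term b*c: no divisor's leading term divides it; move -11/6*b*c to the remainder.
  leading term b: no divisor's leading term divides it; move -2*b to the remainder.
  leading term c**2: no divisor's leading term divides it; move c**2 to the remainder.
  leading term c: no divisor's leading term divides it; move -1/4*c to the remainder.
  leading term 1: no divisor's leading term divides it; move -5/3 to the remainder.
  remainder 1/4*b*c**3 - 5/6*b*c**2 - 11/6*b*c - 2*b + c**2 - 1/4*c - 5/3 ≠ 0; add k_4 = 1/4*b*c**3 - 5/6*b*c**2 - 11/6*b*c - 2*b + c**2 - 1/4*c - 5/3 to the basis.

The other S-polynomials (S(h_2,k_3), S(h_1,k_4), S(h_2,k_4), S(k_3,k_4)) all reduce to 0 modulo the current basis, so we have a Gröbner basis.
Inter-reduce: drop elements whose leading term is divisible by another's, tail-reduce, and make monic.
Reduced Gröbner basis: {a - 1/4*b*c**2 + 1/2*b*c - 3/2*b - c + 1/4, b*c**3 - 10/3*b*c**2 - 22/3*b*c - 8*b + 4*c**2 - c - 20/3}.

The bases are distinct; the ideals are different.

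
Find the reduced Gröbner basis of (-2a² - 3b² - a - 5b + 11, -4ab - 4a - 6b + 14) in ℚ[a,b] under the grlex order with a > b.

This is the nonlinear analogue of row-reducing a linear system.

f_1 = -2a² - 3b² - a - 5b + 11, LT = a².
f_2 = -4ab - 4a - 6b + 14, LT = ab.

S(f_1,f_2): lcm = a²b. S = 3/2b³ - a² - ab + 5/2b² + 7/2a - 11/2b.
  leading term b³: no divisor's leading term divides it; move 3/2b³ to the remainder.
  leading term a²: subtract (½)·f_1 from -a² - ab + 5/2b² + 7/2a - 11/2b → -ab + 4b² + 4a - 3b - 11/2
  leading term ab: subtract (¼)·f_2 from -ab + 4b² + 4a - 3b - 11/2 → 4b² + 5a - 3/2b - 9
  leading term b²: no divisor's leading term divides it; move 4b² to the remainder.
  leading term a: no divisor's leading term divides it; move 5a to the remainder.
  leading term b: no divisor's leading term divides it; move -3/2b to the remainder.
  leading term 1: no divisor's leading term divides it; move -9 to the remainder.
  remainder 3/2b³ + 4b² + 5a - 3/2b - 9 ≠ 0; add g_3 = 3/2b³ + 4b² + 5a - 3/2b - 9 to the basis.

S(f_1,g_3): leading monomials are coprime, so the S-polynomial reduces to 0 (Buchberger's first criterion).
S(f_2,g_3): lcm = ab³. S = -5/3ab² + 3/2b³ - 10/3a² + ab - 7/2b² + 6a.
  leading term ab²: subtract (5/12b)·f_2 from -5/3ab² + 3/2b³ - 10/3a² + ab - 7/2b² + 6a → 3/2b³ - 10/3a² + 8/3ab - b² + 6a - 35/6b
  leading term b³: subtract (1)·g_3 from 3/2b³ - 10/3a² + 8/3ab - b² + 6a - 35/6b → -10/3a² + 8/3ab - 5b² + a - 13/3b + 9
  leading term a²: subtract (5/3)·f_1 from -10/3a² + 8/3ab - 5b² + a - 13/3b + 9 → 8/3ab + 8/3a + 4b - 28/3
  leading term ab: subtract (-⅔)·f_2 from 8/3ab + 8/3a + 4b - 28/3 → 0
  remainder 0.

Every S-polynomial of the final basis reduces to 0, so we have a Gröbner basis.

G = {b³ + 8/3b² + 10/3a - b - 6, a² + 3/2b² + ½a + 5/2b - 11/2, ab + a + 3/2b - 7/2}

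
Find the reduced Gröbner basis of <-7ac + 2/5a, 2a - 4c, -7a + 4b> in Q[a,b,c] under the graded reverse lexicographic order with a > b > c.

f_1 = -7ac + 2/5a, LT = ac.
f_2 = 2a - 4c, LT = a.
f_3 = -7a + 4b, LT = a.

S(f_1,f_2): lcm = ac. S = 2c^2 - 2/35a.
  leading term c^2: no divisor's leading term divides it; move 2c^2 to the remainder.
  leading term a: subtract (-1/35)·f_2 from -2/35a → -4/35c
  leading term c: no divisor's leading term divides it; move -4/35c to the remainder.
  remainder 2c^2 - 4/35c ≠ 0; add g_4 = 2c^2 - 4/35c to the basis.

S(f_1,f_3): lcm = ac. S = 4/7bc - 2/35a.
  leading term bc: no divisor's leading term divides it; move 4/7bc to the remainder.
  leading term a: subtract (-1/35)·f_2 from -2/35a → -4/35c
  leading term c: no divisor's leading term divides it; move -4/35c to the remainder.
  remainder 4/7bc - 4/35c ≠ 0; add g_5 = 4/7bc - 4/35c to the basis.

S(f_2,f_3): lcm = a. S = 4/7b - 2c.
  leading term b: no divisor's leading term divides it; move 4/7b to the remainder.
  leading term c: no divisor's leading term divides it; move -2c to the remainder.
  remainder 4/7b - 2c ≠ 0; add g_6 = 4/7b - 2c to the basis.

The other S-polynomials (S(f_1,g_4), S(f_2,g_4), S(f_3,g_4), S(f_1,g_5), S(f_2,g_5), S(f_3,g_5), S(g_4,g_5), S(f_1,g_6), S(f_2,g_6), S(f_3,g_6), S(g_4,g_6), S(g_5,g_6)) all reduce to 0 modulo the current basis, so we have a Gröbner basis.
Inter-reduce: drop elements whose leading term is divisible by another's, tail-reduce, and make monic.

G = {c^2 - 2/35c, a - 2c, b - 7/2c}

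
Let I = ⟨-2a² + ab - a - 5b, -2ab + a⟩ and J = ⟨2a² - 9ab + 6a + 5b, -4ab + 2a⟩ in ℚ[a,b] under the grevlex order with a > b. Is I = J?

For a fixed monomial order, each ideal has a unique reduced Gröbner basis; comparing bases decides equality.
Buchberger on the first generating set:
f_1 = -2a² + ab - a - 5b, LT = a².
f_2 = -2ab + a, LT = ab.

S(f_1,f_2): lcm = a²b. S = -½ab² + ½a² + ½ab + 5/2b².
  reduce S modulo (f_1, f_2):
  remainder 5/2b² - 5/4b ≠ 0; add g_3 = 5/2b² - 5/4b to the basis.

The other S-polynomials (S(f_1,g_3), S(f_2,g_3)) all reduce to 0 modulo the current basis, so we have a Gröbner basis.
Inter-reduce: drop elements whose leading term is divisible by another's, tail-reduce, and make monic.
Reduced Gröbner basis: {a² + ¼a + 5/2b, ab - ½a, b² - ½b}.

Buchberger on the second generating set:
h_1 = 2a² - 9ab + 6a + 5b, LT = a².
h_2 = -4ab + 2a, LT = ab.

S(h_1,h_2): lcm = a²b. S = -9/2ab² + ½a² + 3ab + 5/2b².
  reduce S modulo (h_1, h_2):
  remainder 5/2b² - 5/4b ≠ 0; add k_3 = 5/2b² - 5/4b to the basis.

The other S-polynomials (S(h_1,k_3), S(h_2,k_3)) all reduce to 0 modulo the current basis, so we have a Gröbner basis.
Inter-reduce: drop elements whose leading term is divisible by another's, tail-reduce, and make monic.
Reduced Gröbner basis: {a² + ¾a + 5/2b, ab - ½a, b² - ½b}.

The bases are distinct; the ideals are different.

No, the ideals differ.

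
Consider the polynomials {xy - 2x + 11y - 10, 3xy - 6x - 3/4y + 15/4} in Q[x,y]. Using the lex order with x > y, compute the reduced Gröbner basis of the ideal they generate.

f_1 = xy - 2x + 11y - 10, LT = xy.
f_2 = 3xy - 6x - 3/4y + 15/4, LT = xy.

S(f_1,f_2): lcm = xy. S = 45/4y - 45/4.
  leading term y: no divisor's leading term divides it; move 45/4y to the remainder.
  leading term 1: no divisor's leading term divides it; move -45/4 to the remainder.
  remainder 45/4y - 45/4 ≠ 0; add g_3 = 45/4y - 45/4 to the basis.

S(f_1,g_3): lcm = xy. S = -x + 11y - 10.
  leading term x: no divisor's leading term divides it; move -x to the remainder.
  leading term y: subtract (44/45)·g_3 from 11y - 10 → 1
  leading term 1: no divisor's leading term divides it; move 1 to the remainder.
  remainder -x + 1 ≠ 0; add g_4 = -x + 1 to the basis.

The other S-polynomials (S(f_2,g_3), S(f_1,g_4), S(f_2,g_4), S(g_3,g_4)) all reduce to 0 modulo the current basis, so we have a Gröbner basis.
Inter-reduce: drop elements whose leading term is divisible by another's, tail-reduce, and make monic.

G = {x - 1, y - 1}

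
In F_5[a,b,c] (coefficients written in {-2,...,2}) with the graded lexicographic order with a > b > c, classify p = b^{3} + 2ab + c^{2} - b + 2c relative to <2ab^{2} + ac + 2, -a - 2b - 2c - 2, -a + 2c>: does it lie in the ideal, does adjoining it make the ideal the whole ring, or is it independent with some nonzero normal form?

First compute the reduced Gröbner basis of I by Buchberger's algorithm.
f_1 = 2ab^{2} + ac + 2, LT = ab^{2}.
f_2 = -a - 2b - 2c - 2, LT = a.
f_3 = -a + 2c, LT = a.

S(f_1,f_2): lcm = ab^{2}. S = -2b^{3} - 2b^{2}c - 2ac - 2b^{2} + 1.
  reduce S modulo (f_1, f_2, f_3):
  remainder -2b^{3} - 2b^{2}c - 2b^{2} - bc - c^{2} - c + 1 ≠ 0; add h_4 = -2b^{3} - 2b^{2}c - 2b^{2} - bc - c^{2} - c + 1 to the basis.

S(f_1,f_3): lcm = ab^{2}. S = 2b^{2}c - 2ac + 1.
  reduce S modulo (f_1, f_2, f_3, h_4):
  remainder 2b^{2}c - bc - c^{2} - c + 1 ≠ 0; add h_5 = 2b^{2}c - bc - c^{2} - c + 1 to the basis.

S(f_2,f_3): lcm = a. S = 2b - c + 2.
  reduce S modulo (f_1, f_2, f_3, h_4, h_5):
  remainder 2b - c + 2 ≠ 0; add h_6 = 2b - c + 2 to the basis.

S(f_1,h_5): lcm = ab^{2}c. S = -2abc + ac^{2} - 2ac + 2a + c.
  reduce S modulo (f_1, f_2, f_3, h_4, h_5, h_6):
  remainder -c^{3} + 2c^{2} + c - 2 ≠ 0; add h_7 = -c^{3} + 2c^{2} + c - 2 to the basis.

The other S-polynomials (S(f_1,h_4), S(f_2,h_4), S(f_3,h_4), S(f_2,h_5), S(f_3,h_5), S(h_4,h_5), S(f_1,h_6), S(f_2,h_6), S(f_3,h_6), S(h_4,h_6), S(h_5,h_6), S(f_1,h_7), S(f_2,h_7), S(f_3,h_7), S(h_4,h_7), S(h_5,h_7), S(h_6,h_7)) all reduce to 0 modulo the current basis, so we have a Gröbner basis.
Inter-reduce: drop elements whose leading term is divisible by another's, tail-reduce, and make monic.
Reduced Gröbner basis: {c^{3} - 2c^{2} - c + 2, a - 2c, b + 2c + 1}.
Label its elements g_1 = c^{3} - 2c^{2} - c + 2, g_2 = a - 2c, g_3 = b + 2c + 1.

Reduce p = b^{3} + 2ab + c^{2} - b + 2c modulo G:
  leading term b^{3}: subtract (b^{2})·g_3 from b^{3} + 2ab + c^{2} - b + 2c → -2b^{2}c + 2ab - b^{2} + c^{2} - b + 2c
  leading term b^{2}c: subtract (-2bc)·g_3 from -2b^{2}c + 2ab - b^{2} + c^{2} - b + 2c → -bc^{2} + 2ab - b^{2} + 2bc + c^{2} - b + 2c
  leading term bc^{2}: subtract (-c^{2})·g_3 from -bc^{2} + 2ab - b^{2} + 2bc + c^{2} - b + 2c → 2c^{3} + 2ab - b^{2} + 2bc + 2c^{2} - b + 2c
  leading term c^{3}: subtract (2)·g_1 from 2c^{3} + 2ab - b^{2} + 2bc + 2c^{2} - b + 2c → 2ab - b^{2} + 2bc + c^{2} - b - c + 1
  leading term ab: subtract (2b)·g_2 from 2ab - b^{2} + 2bc + c^{2} - b - c + 1 → -b^{2} + bc + c^{2} - b - c + 1
  leading term b^{2}: subtract (-b)·g_3 from -b^{2} + bc + c^{2} - b - c + 1 → -2bc + c^{2} - c + 1
  leading term bc: subtract (-2c)·g_3 from -2bc + c^{2} - c + 1 → c + 1
  leading term c: no divisor's leading term divides it; move c to the remainder.
  leading term 1: no divisor's leading term divides it; move 1 to the remainder.
  normal form = c + 1.
The normal form is nonzero, so p ∉ I. Since p minus its normal form lies in I, I + (p) = I + (r) where r = c + 1; decide whether this ideal is the whole ring.
Run Buchberger on G together with r (pairs among the g_i already reduce to 0 since G is a Gröbner basis):
g_1 = c^{3} - 2c^{2} - c + 2, LT = c^{3}.
g_2 = a - 2c, LT = a.
g_3 = b + 2c + 1, LT = b.
r = c + 1, LT = c.

The S-polynomials (S(g_1,g_2), S(g_1,g_3), S(g_1,r), S(g_2,g_3), S(g_2,r), S(g_3,r)) all reduce to 0 modulo the current basis, so we have a Gröbner basis.
Inter-reduce: drop elements whose leading term is divisible by another's, tail-reduce, and make monic.
Reduced Gröbner basis: {a + 2, b - 1, c + 1}.
The reduced Gröbner basis of I + (p) is {a + 2, b - 1, c + 1} ≠ {1}, a proper ideal, so the enlarged system stays consistent: p is independent of I, with normal form c + 1.

b^{3} + 2ab + c^{2} - b + 2c is independent of I; its normal form modulo I is c + 1.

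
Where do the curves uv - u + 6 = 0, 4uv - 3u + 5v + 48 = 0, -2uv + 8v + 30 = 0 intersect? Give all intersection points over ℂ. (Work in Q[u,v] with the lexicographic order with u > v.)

{(1, -5)}

Compute a lex Gröbner basis by Buchberger's algorithm.
f_1 = uv - u + 6, LT = uv.
f_2 = 4uv - 3u + 5v + 48, LT = uv.
f_3 = -2uv + 8v + 30, LT = uv.

S(f_1,f_2): lcm = uv. S = -\tfrac{1}{4}u - \tfrac{5}{4}v - 6.
  leading term u: no divisor's leading term divides it; move -\tfrac{1}{4}u to the remainder.
  leading term v: no divisor's leading term divides it; move -\tfrac{5}{4}v to the remainder.
  leading term 1: no divisor's leading term divides it; move -6 to the remainder.
  remainder -\tfrac{1}{4}u - \tfrac{5}{4}v - 6 ≠ 0; add h_4 = -\tfrac{1}{4}u - \tfrac{5}{4}v - 6 to the basis.

S(f_1,f_3): lcm = uv. S = -u + 4v + 21.
  leading term u: subtract (4)·h_4 from -u + 4v + 21 → 9v + 45
  leading term v: no divisor's leading term divides it; move 9v to the remainder.
  leading term 1: no divisor's leading term divides it; move 45 to the remainder.
  remainder 9v + 45 ≠ 0; add h_5 = 9v + 45 to the basis.

S(f_2,f_3): lcm = uv. S = -\tfrac{3}{4}u + \tfrac{21}{4}v + 27.
  leading term u: subtract (3)·h_4 from -\tfrac{3}{4}u + \tfrac{21}{4}v + 27 → 9v + 45
  leading term v: subtract (1)·h_5 from 9v + 45 → 0
  remainder 0.

S(f_1,h_4): lcm = uv. S = -u - 5v^{2} - 24v + 6.
  leading term u: subtract (4)·h_4 from -u - 5v^{2} - 24v + 6 → -5v^{2} - 19v + 30
  leading term v^{2}: subtract (-\tfrac{5}{9}v)·h_5 from -5v^{2} - 19v + 30 → 6v + 30
  leading term v: subtract (\tfrac{2}{3})·h_5 from 6v + 30 → 0
  remainder 0.

S(f_2,h_4): lcm = uv. S = -\tfrac{3}{4}u - 5v^{2} - \tfrac{91}{4}v + 12.
  leading term u: subtract (3)·h_4 from -\tfrac{3}{4}u - 5v^{2} - \tfrac{91}{4}v + 12 → -5v^{2} - 19v + 30
  leading term v^{2}: subtract (-\tfrac{5}{9}v)·h_5 from -5v^{2} - 19v + 30 → 6v + 30
  leading term v: subtract (\tfrac{2}{3})·h_5 from 6v + 30 → 0
  remainder 0.

S(f_3,h_4): lcm = uv. S = -5v^{2} - 28v - 15.
  leading term v^{2}: subtract (-\tfrac{5}{9}v)·h_5 from -5v^{2} - 28v - 15 → -3v - 15
  leading term v: subtract (-\tfrac{1}{3})·h_5 from -3v - 15 → 0
  remainder 0.

S(f_1,h_5): lcm = uv. S = -6u + 6.
  leading term u: subtract (24)·h_4 from -6u + 6 → 30v + 150
  leading term v: subtract (\tfrac{10}{3})·h_5 from 30v + 150 → 0
  remainder 0.

S(f_2,h_5): lcm = uv. S = -\tfrac{23}{4}u + \tfrac{5}{4}v + 12.
  leading term u: subtract (23)·h_4 from -\tfrac{23}{4}u + \tfrac{5}{4}v + 12 → 30v + 150
  leading term v: subtract (\tfrac{10}{3})·h_5 from 30v + 150 → 0
  remainder 0.

S(f_3,h_5): lcm = uv. S = -5u - 4v - 15.
  leading term u: subtract (20)·h_4 from -5u - 4v - 15 → 21v + 105
  leading term v: subtract (\tfrac{7}{3})·h_5 from 21v + 105 → 0
  remainder 0.

S(h_4,h_5): leading monomials are coprime, so the S-polynomial reduces to 0 (Buchberger's first criterion).
Every S-polynomial of the final basis reduces to 0, so we have a Gröbner basis.
Inter-reduce: drop elements whose leading term is divisible by another's, tail-reduce, and make monic.
Reduced Gröbner basis: {u - 1, v + 5}.

Elimination: the polynomial v + 5 lies in the elimination ideal for v, so v ∈ {-5}. For each such v, the remaining basis elements (now univariate) give the rest of the solution.
  v = -5: the earlier basis element becomes u - 1 = 0, giving u = 1 — point (1, -5).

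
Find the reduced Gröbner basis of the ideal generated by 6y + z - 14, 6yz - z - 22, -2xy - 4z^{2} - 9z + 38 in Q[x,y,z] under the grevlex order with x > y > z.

G = {z^{2} - 13z + 22, x + \tfrac{182}{3}z - \tfrac{367}{3}, y + \tfrac{1}{6}z - \tfrac{7}{3}}

f_1 = 6y + z - 14, LT = y.
f_2 = 6yz - z - 22, LT = yz.
f_3 = -2xy - 4z^{2} - 9z + 38, LT = xy.

S(f_1,f_2): lcm = yz. S = \tfrac{1}{6}z^{2} - \tfrac{13}{6}z + \tfrac{11}{3}.
  leading term z^{2}: no divisor's leading term divides it; move \tfrac{1}{6}z^{2} to the remainder.
  leading term z: no divisor's leading term divides it; move -\tfrac{13}{6}z to the remainder.
  leading term 1: no divisor's leading term divides it; move \tfrac{11}{3} to the remainder.
  remainder \tfrac{1}{6}z^{2} - \tfrac{13}{6}z + \tfrac{11}{3} ≠ 0; add g_4 = \tfrac{1}{6}z^{2} - \tfrac{13}{6}z + \tfrac{11}{3} to the basis.

S(f_1,f_3): lcm = xy. S = \tfrac{1}{6}xz - 2z^{2} - \tfrac{7}{3}x - \tfrac{9}{2}z + 19.
  leading term xz: no divisor's leading term divides it; move \tfrac{1}{6}xz to the remainder.
  leading term z^{2}: subtract (-12)·g_4 from -2z^{2} - \tfrac{7}{3}x - \tfrac{9}{2}z + 19 → -\tfrac{7}{3}x - \tfrac{61}{2}z + 63
  leading term x: no divisor's leading term divides it; move -\tfrac{7}{3}x to the remainder.
  leading term z: no divisor's leading term divides it; move -\tfrac{61}{2}z to the remainder.
  leading term 1: no divisor's leading term divides it; move 63 to the remainder.
  remainder \tfrac{1}{6}xz - \tfrac{7}{3}x - \tfrac{61}{2}z + 63 ≠ 0; add g_5 = \tfrac{1}{6}xz - \tfrac{7}{3}x - \tfrac{61}{2}z + 63 to the basis.

S(f_2,f_3): lcm = xyz. S = -2z^{3} - \tfrac{1}{6}xz - \tfrac{9}{2}z^{2} - \tfrac{11}{3}x + 19z.
  leading term z^{3}: subtract (-12z)·g_4 from -2z^{3} - \tfrac{1}{6}xz - \tfrac{9}{2}z^{2} - \tfrac{11}{3}x + 19z → -\tfrac{1}{6}xz - \tfrac{61}{2}z^{2} - \tfrac{11}{3}x + 63z
  leading term xz: subtract (-1)·g_5 from -\tfrac{1}{6}xz - \tfrac{61}{2}z^{2} - \tfrac{11}{3}x + 63z → -\tfrac{61}{2}z^{2} - 6x + \tfrac{65}{2}z + 63
  leading term z^{2}: subtract (-183)·g_4 from -\tfrac{61}{2}z^{2} - 6x + \tfrac{65}{2}z + 63 → -6x - 364z + 734
  leading term x: no divisor's leading term divides it; move -6x to the remainder.
  leading term z: no divisor's leading term divides it; move -364z to the remainder.
  leading term 1: no divisor's leading term divides it; move 734 to the remainder.
  remainder -6x - 364z + 734 ≠ 0; add g_6 = -6x - 364z + 734 to the basis.

The other S-polynomials (S(f_1,g_4), S(f_2,g_4), S(f_3,g_4), S(f_1,g_5), S(f_2,g_5), S(f_3,g_5), S(g_4,g_5), S(f_1,g_6), S(f_2,g_6), S(f_3,g_6), S(g_4,g_6), S(g_5,g_6)) all reduce to 0 modulo the current basis, so we have a Gröbner basis.
Inter-reduce: drop elements whose leading term is divisible by another's, tail-reduce, and make monic.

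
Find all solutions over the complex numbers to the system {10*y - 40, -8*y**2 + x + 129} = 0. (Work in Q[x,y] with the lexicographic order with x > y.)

{(-1, 4)}

Compute a lex Gröbner basis by Buchberger's algorithm.
f_1 = 10*y - 40, LT = y.
f_2 = x - 8*y**2 + 129, LT = x.

The S-polynomials (S(f_1,f_2)) all reduce to 0 modulo the current basis, so we have a Gröbner basis.
Inter-reduce: drop elements whose leading term is divisible by another's, tail-reduce, and make monic.
Reduced Gröbner basis: {x + 1, y - 4}.

Since the basis is lex-ordered, y - 4 is univariate in y. Its roots are {4}. Back-substituting each root into the other basis elements fixes the other coordinates.
  y = 4: the earlier basis element becomes x + 1 = 0, giving x = -1 — point (-1, 4).
A lex Gröbner basis triangularizes the system, enabling back-substitution.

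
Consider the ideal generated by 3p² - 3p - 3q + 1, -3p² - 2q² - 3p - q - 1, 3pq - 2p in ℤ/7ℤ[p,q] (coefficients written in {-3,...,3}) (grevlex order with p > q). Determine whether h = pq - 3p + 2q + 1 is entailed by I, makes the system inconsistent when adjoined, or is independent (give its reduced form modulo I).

Adjoining pq - 3p + 2q + 1 makes the ideal the whole ring: the system is inconsistent.

First compute the reduced Gröbner basis of I by Buchberger's algorithm.
f_1 = 3p² - 3p - 3q + 1, LT = p².
f_2 = -3p² - 2q² - 3p - q - 1, LT = p².
f_3 = 3pq - 2p, LT = pq.

S(f_1,f_2): lcm = p². S = -3q² - 2p + q.
  reduce S modulo (f_1, f_2, f_3):
  remainder -3q² - 2p + q ≠ 0; add k_4 = -3q² - 2p + q to the basis.

S(f_1,f_3): lcm = p²q. S = 3p² - pq - q² - 2q.
  reduce S modulo (f_1, f_2, f_3, k_4):
  remainder 3p + 3q - 1 ≠ 0; add k_5 = 3p + 3q - 1 to the basis.

S(f_3,k_4): lcm = pq². S = -3p² + 2pq.
  reduce S modulo (f_1, f_2, f_3, k_4, k_5):
  remainder q + 2 ≠ 0; add k_6 = q + 2 to the basis.

The other S-polynomials (S(f_2,f_3), S(f_1,k_4), S(f_2,k_4), S(f_1,k_5), S(f_2,k_5), S(f_3,k_5), S(k_4,k_5), S(f_1,k_6), S(f_2,k_6), S(f_3,k_6), S(k_4,k_6), S(k_5,k_6)) all reduce to 0 modulo the current basis, so we have a Gröbner basis.
Inter-reduce: drop elements whose leading term is divisible by another's, tail-reduce, and make monic.
Reduced Gröbner basis: {p, q + 2}.
Label its elements g_1 = p, g_2 = q + 2.

Reduce h = pq - 3p + 2q + 1 modulo G:
  leading term pq: subtract (q)·g_1 from pq - 3p + 2q + 1 → -3p + 2q + 1
  leading term p: subtract (-3)·g_1 from -3p + 2q + 1 → 2q + 1
  leading term q: subtract (2)·g_2 from 2q + 1 → -3
  leading term 1: no divisor's leading term divides it; move -3 to the remainder.
  normal form = -3.
The normal form is nonzero, so h ∉ I. Since h minus its normal form lies in I, I + (h) = I + (r) where r = -3; decide whether this ideal is the whole ring.
Here r = -3 is a nonzero constant, hence a unit: 1 ∈ I + (h), the Gröbner basis of I + (h) is {1}, and the enlarged system has no common solution — adjoining h is inconsistent.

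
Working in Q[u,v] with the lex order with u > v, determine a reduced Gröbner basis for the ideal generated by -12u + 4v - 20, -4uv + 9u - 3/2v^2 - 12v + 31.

f_1 = -12u + 4v - 20, LT = u.
f_2 = -4uv + 9u - 3/2v^2 - 12v + 31, LT = uv.

S(f_1,f_2): lcm = uv. S = 9/4u - 17/24v^2 - 4/3v + 31/4.
  leading term u: subtract (-3/16)·f_1 from 9/4u - 17/24v^2 - 4/3v + 31/4 → -17/24v^2 - 7/12v + 4
  leading term v^2: no divisor's leading term divides it; move -17/24v^2 to the remainder.
  leading term v: no divisor's leading term divides it; move -7/12v to the remainder.
  leading term 1: no divisor's leading term divides it; move 4 to the remainder.
  remainder -17/24v^2 - 7/12v + 4 ≠ 0; add g_3 = -17/24v^2 - 7/12v + 4 to the basis.

The other S-polynomials (S(f_1,g_3), S(f_2,g_3)) all reduce to 0 modulo the current basis, so we have a Gröbner basis.
Inter-reduce: drop elements whose leading term is divisible by another's, tail-reduce, and make monic.

G = {u - 1/3v + 5/3, v^2 + 14/17v - 96/17}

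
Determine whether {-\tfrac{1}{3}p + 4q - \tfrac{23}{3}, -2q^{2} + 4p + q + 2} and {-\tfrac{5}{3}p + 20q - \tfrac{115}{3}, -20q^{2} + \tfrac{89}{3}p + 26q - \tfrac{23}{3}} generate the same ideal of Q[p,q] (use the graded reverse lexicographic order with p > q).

No, the ideals differ.

Since reduced Gröbner bases are canonical representatives of ideals under a given ordering, it suffices to compute and compare them.
Buchberger on the first generating set:
f_1 = -\tfrac{1}{3}p + 4q - \tfrac{23}{3}, LT = p.
f_2 = -2q^{2} + 4p + q + 2, LT = q^{2}.

The S-polynomials (S(f_1,f_2)) all reduce to 0 modulo the current basis, so we have a Gröbner basis.
Inter-reduce: drop elements whose leading term is divisible by another's, tail-reduce, and make monic.
Reduced Gröbner basis: {q^{2} - \tfrac{49}{2}q + 45, p - 12q + 23}.

Buchberger on the second generating set:
h_1 = -\tfrac{5}{3}p + 20q - \tfrac{115}{3}, LT = p.
h_2 = -20q^{2} + \tfrac{89}{3}p + 26q - \tfrac{23}{3}, LT = q^{2}.

The S-polynomials (S(h_1,h_2)) all reduce to 0 modulo the current basis, so we have a Gröbner basis.
Inter-reduce: drop elements whose leading term is divisible by another's, tail-reduce, and make monic.
Reduced Gröbner basis: {q^{2} - \tfrac{191}{10}q + \tfrac{69}{2}, p - 12q + 23}.

The bases are distinct; the ideals are different.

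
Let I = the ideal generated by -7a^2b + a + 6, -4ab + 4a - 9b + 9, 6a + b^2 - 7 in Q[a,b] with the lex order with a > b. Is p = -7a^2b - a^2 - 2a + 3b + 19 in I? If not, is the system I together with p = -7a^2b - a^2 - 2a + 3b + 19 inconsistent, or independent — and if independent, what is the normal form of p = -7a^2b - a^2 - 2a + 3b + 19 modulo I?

Adjoining -7a^2b - a^2 - 2a + 3b + 19 makes the ideal the whole ring: the system is inconsistent.

First compute the reduced Gröbner basis of I by Buchberger's algorithm.
f_1 = -7a^2b + a + 6, LT = a^2b.
f_2 = -4ab + 4a - 9b + 9, LT = ab.
f_3 = 6a + b^2 - 7, LT = a.

S(f_1,f_2): lcm = a^2b. S = a^2 - 9/4ab + 59/28a - 6/7.
  leading term a^2: subtract (1/6a)·f_3 from a^2 - 9/4ab + 59/28a - 6/7 → -1/6ab^2 - 9/4ab + 275/84a - 6/7
  leading term ab^2: subtract (1/24b)·f_2 from -1/6ab^2 - 9/4ab + 275/84a - 6/7 → -29/12ab + 275/84a + 3/8b^2 - 3/8b - 6/7
  leading term ab: subtract (29/48)·f_2 from -29/12ab + 275/84a + 3/8b^2 - 3/8b - 6/7 → 6/7a + 3/8b^2 + 81/16b - 705/112
  leading term a: subtract (1/7)·f_3 from 6/7a + 3/8b^2 + 81/16b - 705/112 → 13/56b^2 + 81/16b - 593/112
  leading term b^2: no divisor's leading term divides it; move 13/56b^2 to the remainder.
  leading term b: no divisor's leading term divides it; move 81/16b to the remainder.
  leading term 1: no divisor's leading term divides it; move -593/112 to the remainder.
  remainder 13/56b^2 + 81/16b - 593/112 ≠ 0; add h_4 = 13/56b^2 + 81/16b - 593/112 to the basis.

S(f_1,f_3): lcm = a^2b. S = -1/6ab^3 + 7/6ab - 1/7a - 6/7.
  leading term ab^3: subtract (1/24b^2)·f_2 from -1/6ab^3 + 7/6ab - 1/7a - 6/7 → -1/6ab^2 + 7/6ab - 1/7a + 3/8b^3 - 3/8b^2 - 6/7
  leading term ab^2: subtract (1/24b)·f_2 from -1/6ab^2 + 7/6ab - 1/7a + 3/8b^3 - 3/8b^2 - 6/7 → ab - 1/7a + 3/8b^3 - 3/8b - 6/7
  leading term ab: subtract (-1/4)·f_2 from ab - 1/7a + 3/8b^3 - 3/8b - 6/7 → 6/7a + 3/8b^3 - 21/8b + 39/28
  leading term a: subtract (1/7)·f_3 from 6/7a + 3/8b^3 - 21/8b + 39/28 → 3/8b^3 - 1/7b^2 - 21/8b + 67/28
  leading term b^3: subtract (21/13b)·h_4 from 3/8b^3 - 1/7b^2 - 21/8b + 67/28 → -12115/1456b^2 + 1233/208b + 67/28
  leading term b^2: subtract (-12115/338)·h_4 from -12115/1456b^2 + 1233/208b + 67/28 → 1013373/5408b - 1013373/5408
  leading term b: no divisor's leading term divides it; move 1013373/5408b to the remainder.
  leading term 1: no divisor's leading term divides it; move -1013373/5408 to the remainder.
  remainder 1013373/5408b - 1013373/5408 ≠ 0; add h_5 = 1013373/5408b - 1013373/5408 to the basis.

The other S-polynomials (S(f_2,f_3), S(f_1,h_4), S(f_2,h_4), S(f_3,h_4), S(f_1,h_5), S(f_2,h_5), S(f_3,h_5), S(h_4,h_5)) all reduce to 0 modulo the current basis, so we have a Gröbner basis.
Inter-reduce: drop elements whose leading term is divisible by another's, tail-reduce, and make monic.
Reduced Gröbner basis: {a - 1, b - 1}.
Label its elements g_1 = a - 1, g_2 = b - 1.

Reduce p = -7a^2b - a^2 - 2a + 3b + 19 modulo G:
  leading term a^2b: subtract (-7ab)·g_1 from -7a^2b - a^2 - 2a + 3b + 19 → -a^2 - 7ab - 2a + 3b + 19
  leading term a^2: subtract (-a)·g_1 from -a^2 - 7ab - 2a + 3b + 19 → -7ab - 3a + 3b + 19
  leading term ab: subtract (-7b)·g_1 from -7ab - 3a + 3b + 19 → -3a - 4b + 19
  leading term a: subtract (-3)·g_1 from -3a - 4b + 19 → -4b + 16
  leading term b: subtract (-4)·g_2 from -4b + 16 → 12
  leading term 1: no divisor's leading term divides it; move 12 to the remainder.
  normal form = 12.
The normal form is nonzero, so p ∉ I. Since p minus its normal form lies in I, I + (p) = I + (r) where r = 12; decide whether this ideal is the whole ring.
Here r = 12 is a nonzero constant, hence a unit: 1 ∈ I + (p), the Gröbner basis of I + (p) is {1}, and the enlarged system has no common solution — adjoining p is inconsistent.

The remainder on division by a Gröbner basis is unique — it is the normal form.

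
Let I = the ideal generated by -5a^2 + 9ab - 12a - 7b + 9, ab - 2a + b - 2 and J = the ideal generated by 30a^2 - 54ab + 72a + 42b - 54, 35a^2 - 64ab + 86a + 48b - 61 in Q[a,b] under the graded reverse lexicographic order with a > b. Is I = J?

Yes, the ideals are equal.

For a fixed monomial order, each ideal has a unique reduced Gröbner basis; comparing bases decides equality.
Buchberger on the first generating set:
f_1 = -5a^2 + 9ab - 12a - 7b + 9, LT = a^2.
f_2 = ab - 2a + b - 2, LT = ab.

S(f_1,f_2): lcm = a^2b. S = -9/5ab^2 + 2a^2 + 7/5ab + 7/5b^2 + 2a - 9/5b.
  leading term ab^2: subtract (-9/5b)·f_2 from -9/5ab^2 + 2a^2 + 7/5ab + 7/5b^2 + 2a - 9/5b → 2a^2 - 11/5ab + 16/5b^2 + 2a - 27/5b
  leading term a^2: subtract (-2/5)·f_1 from 2a^2 - 11/5ab + 16/5b^2 + 2a - 27/5b → 7/5ab + 16/5b^2 - 14/5a - 41/5b + 18/5
  leading term ab: subtract (7/5)·f_2 from 7/5ab + 16/5b^2 - 14/5a - 41/5b + 18/5 → 16/5b^2 - 48/5b + 32/5
  leading term b^2: no divisor's leading term divides it; move 16/5b^2 to the remainder.
  leading term b: no divisor's leading term divides it; move -48/5b to the remainder.
  leading term 1: no divisor's leading term divides it; move 32/5 to the remainder.
  remainder 16/5b^2 - 48/5b + 32/5 ≠ 0; add g_3 = 16/5b^2 - 48/5b + 32/5 to the basis.

The other S-polynomials (S(f_1,g_3), S(f_2,g_3)) all reduce to 0 modulo the current basis, so we have a Gröbner basis.
Inter-reduce: drop elements whose leading term is divisible by another's, tail-reduce, and make monic.
Reduced Gröbner basis: {a^2 - 6/5a + 16/5b - 27/5, ab - 2a + b - 2, b^2 - 3b + 2}.

Buchberger on the second generating set:
h_1 = 30a^2 - 54ab + 72a + 42b - 54, LT = a^2.
h_2 = 35a^2 - 64ab + 86a + 48b - 61, LT = a^2.

S(h_1,h_2): lcm = a^2. S = 1/35ab - 2/35a + 1/35b - 2/35.
  leading term ab: no divisor's leading term divides it; move 1/35ab to the remainder.
  leading term a: no divisor's leading term divides it; move -2/35a to the remainder.
  leading term b: no divisor's leading term divides it; move 1/35b to the remainder.
  leading term 1: no divisor's leading term divides it; move -2/35 to the remainder.
  remainder 1/35ab - 2/35a + 1/35b - 2/35 ≠ 0; add k_3 = 1/35ab - 2/35a + 1/35b - 2/35 to the basis.

S(h_1,k_3): lcm = a^2b. S = -9/5ab^2 + 2a^2 + 7/5ab + 7/5b^2 + 2a - 9/5b.
  leading term ab^2: subtract (-63b)·k_3 from -9/5ab^2 + 2a^2 + 7/5ab + 7/5b^2 + 2a - 9/5b → 2a^2 - 11/5ab + 16/5b^2 + 2a - 27/5b
  leading term a^2: subtract (1/15)·h_1 from 2a^2 - 11/5ab + 16/5b^2 + 2a - 27/5b → 7/5ab + 16/5b^2 - 14/5a - 41/5b + 18/5
  leading term ab: subtract (49)·k_3 from 7/5ab + 16/5b^2 - 14/5a - 41/5b + 18/5 → 16/5b^2 - 48/5b + 32/5
  leading term b^2: no divisor's leading term divides it; move 16/5b^2 to the remainder.
  leading term b: no divisor's leading term divides it; move -48/5b to the remainder.
  leading term 1: no divisor's leading term divides it; move 32/5 to the remainder.
  remainder 16/5b^2 - 48/5b + 32/5 ≠ 0; add k_4 = 16/5b^2 - 48/5b + 32/5 to the basis.

The other S-polynomials (S(h_2,k_3), S(h_1,k_4), S(h_2,k_4), S(k_3,k_4)) all reduce to 0 modulo the current basis, so we have a Gröbner basis.
Inter-reduce: drop elements whose leading term is divisible by another's, tail-reduce, and make monic.
Reduced Gröbner basis: {a^2 - 6/5a + 16/5b - 27/5, ab - 2a + b - 2, b^2 - 3b + 2}.

These coincide, so the ideals are equal.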